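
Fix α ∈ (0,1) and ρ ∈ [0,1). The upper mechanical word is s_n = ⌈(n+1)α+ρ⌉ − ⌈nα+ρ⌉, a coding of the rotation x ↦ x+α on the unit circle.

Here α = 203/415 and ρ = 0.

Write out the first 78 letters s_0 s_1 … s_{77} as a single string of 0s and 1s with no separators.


101010101010101010101010101010101010101010101001010101010101010101010101010101

n=0: ⌈(1·203)/415⌉ − ⌈(0·203)/415⌉ = ⌈203/415⌉ − ⌈0/415⌉ = 1 − 0 = 1
n=1: ⌈(2·203)/415⌉ − ⌈(1·203)/415⌉ = ⌈406/415⌉ − ⌈203/415⌉ = 1 − 1 = 0
n=2: ⌈(3·203)/415⌉ − ⌈(2·203)/415⌉ = ⌈609/415⌉ − ⌈406/415⌉ = 2 − 1 = 1
n=3: ⌈(4·203)/415⌉ − ⌈(3·203)/415⌉ = ⌈812/415⌉ − ⌈609/415⌉ = 2 − 2 = 0
n=4: ⌈(5·203)/415⌉ − ⌈(4·203)/415⌉ = ⌈1015/415⌉ − ⌈812/415⌉ = 3 − 2 = 1
n=5: ⌈(6·203)/415⌉ − ⌈(5·203)/415⌉ = ⌈1218/415⌉ − ⌈1015/415⌉ = 3 − 3 = 0
n=6: ⌈(7·203)/415⌉ − ⌈(6·203)/415⌉ = ⌈1421/415⌉ − ⌈1218/415⌉ = 4 − 3 = 1
n=7: ⌈(8·203)/415⌉ − ⌈(7·203)/415⌉ = ⌈1624/415⌉ − ⌈1421/415⌉ = 4 − 4 = 0
n=8: ⌈(9·203)/415⌉ − ⌈(8·203)/415⌉ = ⌈1827/415⌉ − ⌈1624/415⌉ = 5 − 4 = 1
n=9: ⌈(10·203)/415⌉ − ⌈(9·203)/415⌉ = ⌈2030/415⌉ − ⌈1827/415⌉ = 5 − 5 = 0
n=10: ⌈(11·203)/415⌉ − ⌈(10·203)/415⌉ = ⌈2233/415⌉ − ⌈2030/415⌉ = 6 − 5 = 1
n=11: ⌈(12·203)/415⌉ − ⌈(11·203)/415⌉ = ⌈2436/415⌉ − ⌈2233/415⌉ = 6 − 6 = 0
n=12: ⌈(13·203)/415⌉ − ⌈(12·203)/415⌉ = ⌈2639/415⌉ − ⌈2436/415⌉ = 7 − 6 = 1
n=13: ⌈(14·203)/415⌉ − ⌈(13·203)/415⌉ = ⌈2842/415⌉ − ⌈2639/415⌉ = 7 − 7 = 0
n=14: ⌈(15·203)/415⌉ − ⌈(14·203)/415⌉ = ⌈3045/415⌉ − ⌈2842/415⌉ = 8 − 7 = 1
n=15: ⌈(16·203)/415⌉ − ⌈(15·203)/415⌉ = ⌈3248/415⌉ − ⌈3045/415⌉ = 8 − 8 = 0
n=16: ⌈(17·203)/415⌉ − ⌈(16·203)/415⌉ = ⌈3451/415⌉ − ⌈3248/415⌉ = 9 − 8 = 1
n=17: ⌈(18·203)/415⌉ − ⌈(17·203)/415⌉ = ⌈3654/415⌉ − ⌈3451/415⌉ = 9 − 9 = 0
n=18: ⌈(19·203)/415⌉ − ⌈(18·203)/415⌉ = ⌈3857/415⌉ − ⌈3654/415⌉ = 10 − 9 = 1
n=19: ⌈(20·203)/415⌉ − ⌈(19·203)/415⌉ = ⌈4060/415⌉ − ⌈3857/415⌉ = 10 − 10 = 0
n=20: ⌈(21·203)/415⌉ − ⌈(20·203)/415⌉ = ⌈4263/415⌉ − ⌈4060/415⌉ = 11 − 10 = 1
n=21: ⌈(22·203)/415⌉ − ⌈(21·203)/415⌉ = ⌈4466/415⌉ − ⌈4263/415⌉ = 11 − 11 = 0
n=22: ⌈(23·203)/415⌉ − ⌈(22·203)/415⌉ = ⌈4669/415⌉ − ⌈4466/415⌉ = 12 − 11 = 1
n=23: ⌈(24·203)/415⌉ − ⌈(23·203)/415⌉ = ⌈4872/415⌉ − ⌈4669/415⌉ = 12 − 12 = 0
n=24: ⌈(25·203)/415⌉ − ⌈(24·203)/415⌉ = ⌈5075/415⌉ − ⌈4872/415⌉ = 13 − 12 = 1
n=25: ⌈(26·203)/415⌉ − ⌈(25·203)/415⌉ = ⌈5278/415⌉ − ⌈5075/415⌉ = 13 − 13 = 0
n=26: ⌈(27·203)/415⌉ − ⌈(26·203)/415⌉ = ⌈5481/415⌉ − ⌈5278/415⌉ = 14 − 13 = 1
n=27: ⌈(28·203)/415⌉ − ⌈(27·203)/415⌉ = ⌈5684/415⌉ − ⌈5481/415⌉ = 14 − 14 = 0
n=28: ⌈(29·203)/415⌉ − ⌈(28·203)/415⌉ = ⌈5887/415⌉ − ⌈5684/415⌉ = 15 − 14 = 1
n=29: ⌈(30·203)/415⌉ − ⌈(29·203)/415⌉ = ⌈6090/415⌉ − ⌈5887/415⌉ = 15 − 15 = 0
n=30: ⌈(31·203)/415⌉ − ⌈(30·203)/415⌉ = ⌈6293/415⌉ − ⌈6090/415⌉ = 16 − 15 = 1
n=31: ⌈(32·203)/415⌉ − ⌈(31·203)/415⌉ = ⌈6496/415⌉ − ⌈6293/415⌉ = 16 − 16 = 0
n=32: ⌈(33·203)/415⌉ − ⌈(32·203)/415⌉ = ⌈6699/415⌉ − ⌈6496/415⌉ = 17 − 16 = 1
n=33: ⌈(34·203)/415⌉ − ⌈(33·203)/415⌉ = ⌈6902/415⌉ − ⌈6699/415⌉ = 17 − 17 = 0
n=34: ⌈(35·203)/415⌉ − ⌈(34·203)/415⌉ = ⌈7105/415⌉ − ⌈6902/415⌉ = 18 − 17 = 1
n=35: ⌈(36·203)/415⌉ − ⌈(35·203)/415⌉ = ⌈7308/415⌉ − ⌈7105/415⌉ = 18 − 18 = 0
n=36: ⌈(37·203)/415⌉ − ⌈(36·203)/415⌉ = ⌈7511/415⌉ − ⌈7308/415⌉ = 19 − 18 = 1
n=37: ⌈(38·203)/415⌉ − ⌈(37·203)/415⌉ = ⌈7714/415⌉ − ⌈7511/415⌉ = 19 − 19 = 0
n=38: ⌈(39·203)/415⌉ − ⌈(38·203)/415⌉ = ⌈7917/415⌉ − ⌈7714/415⌉ = 20 − 19 = 1
n=39: ⌈(40·203)/415⌉ − ⌈(39·203)/415⌉ = ⌈8120/415⌉ − ⌈7917/415⌉ = 20 − 20 = 0
n=40: ⌈(41·203)/415⌉ − ⌈(40·203)/415⌉ = ⌈8323/415⌉ − ⌈8120/415⌉ = 21 − 20 = 1
n=41: ⌈(42·203)/415⌉ − ⌈(41·203)/415⌉ = ⌈8526/415⌉ − ⌈8323/415⌉ = 21 − 21 = 0
n=42: ⌈(43·203)/415⌉ − ⌈(42·203)/415⌉ = ⌈8729/415⌉ − ⌈8526/415⌉ = 22 − 21 = 1
n=43: ⌈(44·203)/415⌉ − ⌈(43·203)/415⌉ = ⌈8932/415⌉ − ⌈8729/415⌉ = 22 − 22 = 0
n=44: ⌈(45·203)/415⌉ − ⌈(44·203)/415⌉ = ⌈9135/415⌉ − ⌈8932/415⌉ = 23 − 22 = 1
n=45: ⌈(46·203)/415⌉ − ⌈(45·203)/415⌉ = ⌈9338/415⌉ − ⌈9135/415⌉ = 23 − 23 = 0
n=46: ⌈(47·203)/415⌉ − ⌈(46·203)/415⌉ = ⌈9541/415⌉ − ⌈9338/415⌉ = 23 − 23 = 0
n=47: ⌈(48·203)/415⌉ − ⌈(47·203)/415⌉ = ⌈9744/415⌉ − ⌈9541/415⌉ = 24 − 23 = 1
n=48: ⌈(49·203)/415⌉ − ⌈(48·203)/415⌉ = ⌈9947/415⌉ − ⌈9744/415⌉ = 24 − 24 = 0
n=49: ⌈(50·203)/415⌉ − ⌈(49·203)/415⌉ = ⌈10150/415⌉ − ⌈9947/415⌉ = 25 − 24 = 1
n=50: ⌈(51·203)/415⌉ − ⌈(50·203)/415⌉ = ⌈10353/415⌉ − ⌈10150/415⌉ = 25 − 25 = 0
n=51: ⌈(52·203)/415⌉ − ⌈(51·203)/415⌉ = ⌈10556/415⌉ − ⌈10353/415⌉ = 26 − 25 = 1
n=52: ⌈(53·203)/415⌉ − ⌈(52·203)/415⌉ = ⌈10759/415⌉ − ⌈10556/415⌉ = 26 − 26 = 0
n=53: ⌈(54·203)/415⌉ − ⌈(53·203)/415⌉ = ⌈10962/415⌉ − ⌈10759/415⌉ = 27 − 26 = 1
n=54: ⌈(55·203)/415⌉ − ⌈(54·203)/415⌉ = ⌈11165/415⌉ − ⌈10962/415⌉ = 27 − 27 = 0
n=55: ⌈(56·203)/415⌉ − ⌈(55·203)/415⌉ = ⌈11368/415⌉ − ⌈11165/415⌉ = 28 − 27 = 1
n=56: ⌈(57·203)/415⌉ − ⌈(56·203)/415⌉ = ⌈11571/415⌉ − ⌈11368/415⌉ = 28 − 28 = 0
n=57: ⌈(58·203)/415⌉ − ⌈(57·203)/415⌉ = ⌈11774/415⌉ − ⌈11571/415⌉ = 29 − 28 = 1
n=58: ⌈(59·203)/415⌉ − ⌈(58·203)/415⌉ = ⌈11977/415⌉ − ⌈11774/415⌉ = 29 − 29 = 0
n=59: ⌈(60·203)/415⌉ − ⌈(59·203)/415⌉ = ⌈12180/415⌉ − ⌈11977/415⌉ = 30 − 29 = 1
n=60: ⌈(61·203)/415⌉ − ⌈(60·203)/415⌉ = ⌈12383/415⌉ − ⌈12180/415⌉ = 30 − 30 = 0
n=61: ⌈(62·203)/415⌉ − ⌈(61·203)/415⌉ = ⌈12586/415⌉ − ⌈12383/415⌉ = 31 − 30 = 1
n=62: ⌈(63·203)/415⌉ − ⌈(62·203)/415⌉ = ⌈12789/415⌉ − ⌈12586/415⌉ = 31 − 31 = 0
n=63: ⌈(64·203)/415⌉ − ⌈(63·203)/415⌉ = ⌈12992/415⌉ − ⌈12789/415⌉ = 32 − 31 = 1
n=64: ⌈(65·203)/415⌉ − ⌈(64·203)/415⌉ = ⌈13195/415⌉ − ⌈12992/415⌉ = 32 − 32 = 0
n=65: ⌈(66·203)/415⌉ − ⌈(65·203)/415⌉ = ⌈13398/415⌉ − ⌈13195/415⌉ = 33 − 32 = 1
n=66: ⌈(67·203)/415⌉ − ⌈(66·203)/415⌉ = ⌈13601/415⌉ − ⌈13398/415⌉ = 33 − 33 = 0
n=67: ⌈(68·203)/415⌉ − ⌈(67·203)/415⌉ = ⌈13804/415⌉ − ⌈13601/415⌉ = 34 − 33 = 1
n=68: ⌈(69·203)/415⌉ − ⌈(68·203)/415⌉ = ⌈14007/415⌉ − ⌈13804/415⌉ = 34 − 34 = 0
n=69: ⌈(70·203)/415⌉ − ⌈(69·203)/415⌉ = ⌈14210/415⌉ − ⌈14007/415⌉ = 35 − 34 = 1
n=70: ⌈(71·203)/415⌉ − ⌈(70·203)/415⌉ = ⌈14413/415⌉ − ⌈14210/415⌉ = 35 − 35 = 0
n=71: ⌈(72·203)/415⌉ − ⌈(71·203)/415⌉ = ⌈14616/415⌉ − ⌈14413/415⌉ = 36 − 35 = 1
n=72: ⌈(73·203)/415⌉ − ⌈(72·203)/415⌉ = ⌈14819/415⌉ − ⌈14616/415⌉ = 36 − 36 = 0
n=73: ⌈(74·203)/415⌉ − ⌈(73·203)/415⌉ = ⌈15022/415⌉ − ⌈14819/415⌉ = 37 − 36 = 1
n=74: ⌈(75·203)/415⌉ − ⌈(74·203)/415⌉ = ⌈15225/415⌉ − ⌈15022/415⌉ = 37 − 37 = 0
n=75: ⌈(76·203)/415⌉ − ⌈(75·203)/415⌉ = ⌈15428/415⌉ − ⌈15225/415⌉ = 38 − 37 = 1
n=76: ⌈(77·203)/415⌉ − ⌈(76·203)/415⌉ = ⌈15631/415⌉ − ⌈15428/415⌉ = 38 − 38 = 0
n=77: ⌈(78·203)/415⌉ − ⌈(77·203)/415⌉ = ⌈15834/415⌉ − ⌈15631/415⌉ = 39 − 38 = 1


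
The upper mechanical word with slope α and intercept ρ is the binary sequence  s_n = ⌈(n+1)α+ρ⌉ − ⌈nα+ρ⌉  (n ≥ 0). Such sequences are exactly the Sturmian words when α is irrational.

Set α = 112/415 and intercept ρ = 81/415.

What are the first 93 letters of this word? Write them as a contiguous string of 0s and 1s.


001000100010001001000100010010001000100010010001000100100010001001000100010001001000100010010

n=0: ⌈(1·112+81)/415⌉ − ⌈(0·112+81)/415⌉ = ⌈193/415⌉ − ⌈81/415⌉ = 1 − 1 = 0
n=1: ⌈(2·112+81)/415⌉ − ⌈(1·112+81)/415⌉ = ⌈305/415⌉ − ⌈193/415⌉ = 1 − 1 = 0
n=2: ⌈(3·112+81)/415⌉ − ⌈(2·112+81)/415⌉ = ⌈417/415⌉ − ⌈305/415⌉ = 2 − 1 = 1
n=3: ⌈(4·112+81)/415⌉ − ⌈(3·112+81)/415⌉ = ⌈529/415⌉ − ⌈417/415⌉ = 2 − 2 = 0
n=4: ⌈(5·112+81)/415⌉ − ⌈(4·112+81)/415⌉ = ⌈641/415⌉ − ⌈529/415⌉ = 2 − 2 = 0
n=5: ⌈(6·112+81)/415⌉ − ⌈(5·112+81)/415⌉ = ⌈753/415⌉ − ⌈641/415⌉ = 2 − 2 = 0
n=6: ⌈(7·112+81)/415⌉ − ⌈(6·112+81)/415⌉ = ⌈865/415⌉ − ⌈753/415⌉ = 3 − 2 = 1
n=7: ⌈(8·112+81)/415⌉ − ⌈(7·112+81)/415⌉ = ⌈977/415⌉ − ⌈865/415⌉ = 3 − 3 = 0
n=8: ⌈(9·112+81)/415⌉ − ⌈(8·112+81)/415⌉ = ⌈1089/415⌉ − ⌈977/415⌉ = 3 − 3 = 0
n=9: ⌈(10·112+81)/415⌉ − ⌈(9·112+81)/415⌉ = ⌈1201/415⌉ − ⌈1089/415⌉ = 3 − 3 = 0
n=10: ⌈(11·112+81)/415⌉ − ⌈(10·112+81)/415⌉ = ⌈1313/415⌉ − ⌈1201/415⌉ = 4 − 3 = 1
n=11: ⌈(12·112+81)/415⌉ − ⌈(11·112+81)/415⌉ = ⌈1425/415⌉ − ⌈1313/415⌉ = 4 − 4 = 0
n=12: ⌈(13·112+81)/415⌉ − ⌈(12·112+81)/415⌉ = ⌈1537/415⌉ − ⌈1425/415⌉ = 4 − 4 = 0
n=13: ⌈(14·112+81)/415⌉ − ⌈(13·112+81)/415⌉ = ⌈1649/415⌉ − ⌈1537/415⌉ = 4 − 4 = 0
n=14: ⌈(15·112+81)/415⌉ − ⌈(14·112+81)/415⌉ = ⌈1761/415⌉ − ⌈1649/415⌉ = 5 − 4 = 1
n=15: ⌈(16·112+81)/415⌉ − ⌈(15·112+81)/415⌉ = ⌈1873/415⌉ − ⌈1761/415⌉ = 5 − 5 = 0
n=16: ⌈(17·112+81)/415⌉ − ⌈(16·112+81)/415⌉ = ⌈1985/415⌉ − ⌈1873/415⌉ = 5 − 5 = 0
n=17: ⌈(18·112+81)/415⌉ − ⌈(17·112+81)/415⌉ = ⌈2097/415⌉ − ⌈1985/415⌉ = 6 − 5 = 1
n=18: ⌈(19·112+81)/415⌉ − ⌈(18·112+81)/415⌉ = ⌈2209/415⌉ − ⌈2097/415⌉ = 6 − 6 = 0
n=19: ⌈(20·112+81)/415⌉ − ⌈(19·112+81)/415⌉ = ⌈2321/415⌉ − ⌈2209/415⌉ = 6 − 6 = 0
n=20: ⌈(21·112+81)/415⌉ − ⌈(20·112+81)/415⌉ = ⌈2433/415⌉ − ⌈2321/415⌉ = 6 − 6 = 0
n=21: ⌈(22·112+81)/415⌉ − ⌈(21·112+81)/415⌉ = ⌈2545/415⌉ − ⌈2433/415⌉ = 7 − 6 = 1
n=22: ⌈(23·112+81)/415⌉ − ⌈(22·112+81)/415⌉ = ⌈2657/415⌉ − ⌈2545/415⌉ = 7 − 7 = 0
n=23: ⌈(24·112+81)/415⌉ − ⌈(23·112+81)/415⌉ = ⌈2769/415⌉ − ⌈2657/415⌉ = 7 − 7 = 0
n=24: ⌈(25·112+81)/415⌉ − ⌈(24·112+81)/415⌉ = ⌈2881/415⌉ − ⌈2769/415⌉ = 7 − 7 = 0
n=25: ⌈(26·112+81)/415⌉ − ⌈(25·112+81)/415⌉ = ⌈2993/415⌉ − ⌈2881/415⌉ = 8 − 7 = 1
n=26: ⌈(27·112+81)/415⌉ − ⌈(26·112+81)/415⌉ = ⌈3105/415⌉ − ⌈2993/415⌉ = 8 − 8 = 0
n=27: ⌈(28·112+81)/415⌉ − ⌈(27·112+81)/415⌉ = ⌈3217/415⌉ − ⌈3105/415⌉ = 8 − 8 = 0
n=28: ⌈(29·112+81)/415⌉ − ⌈(28·112+81)/415⌉ = ⌈3329/415⌉ − ⌈3217/415⌉ = 9 − 8 = 1
n=29: ⌈(30·112+81)/415⌉ − ⌈(29·112+81)/415⌉ = ⌈3441/415⌉ − ⌈3329/415⌉ = 9 − 9 = 0
n=30: ⌈(31·112+81)/415⌉ − ⌈(30·112+81)/415⌉ = ⌈3553/415⌉ − ⌈3441/415⌉ = 9 − 9 = 0
n=31: ⌈(32·112+81)/415⌉ − ⌈(31·112+81)/415⌉ = ⌈3665/415⌉ − ⌈3553/415⌉ = 9 − 9 = 0
n=32: ⌈(33·112+81)/415⌉ − ⌈(32·112+81)/415⌉ = ⌈3777/415⌉ − ⌈3665/415⌉ = 10 − 9 = 1
n=33: ⌈(34·112+81)/415⌉ − ⌈(33·112+81)/415⌉ = ⌈3889/415⌉ − ⌈3777/415⌉ = 10 − 10 = 0
n=34: ⌈(35·112+81)/415⌉ − ⌈(34·112+81)/415⌉ = ⌈4001/415⌉ − ⌈3889/415⌉ = 10 − 10 = 0
n=35: ⌈(36·112+81)/415⌉ − ⌈(35·112+81)/415⌉ = ⌈4113/415⌉ − ⌈4001/415⌉ = 10 − 10 = 0
n=36: ⌈(37·112+81)/415⌉ − ⌈(36·112+81)/415⌉ = ⌈4225/415⌉ − ⌈4113/415⌉ = 11 − 10 = 1
n=37: ⌈(38·112+81)/415⌉ − ⌈(37·112+81)/415⌉ = ⌈4337/415⌉ − ⌈4225/415⌉ = 11 − 11 = 0
n=38: ⌈(39·112+81)/415⌉ − ⌈(38·112+81)/415⌉ = ⌈4449/415⌉ − ⌈4337/415⌉ = 11 − 11 = 0
n=39: ⌈(40·112+81)/415⌉ − ⌈(39·112+81)/415⌉ = ⌈4561/415⌉ − ⌈4449/415⌉ = 11 − 11 = 0
n=40: ⌈(41·112+81)/415⌉ − ⌈(40·112+81)/415⌉ = ⌈4673/415⌉ − ⌈4561/415⌉ = 12 − 11 = 1
n=41: ⌈(42·112+81)/415⌉ − ⌈(41·112+81)/415⌉ = ⌈4785/415⌉ − ⌈4673/415⌉ = 12 − 12 = 0
n=42: ⌈(43·112+81)/415⌉ − ⌈(42·112+81)/415⌉ = ⌈4897/415⌉ − ⌈4785/415⌉ = 12 − 12 = 0
n=43: ⌈(44·112+81)/415⌉ − ⌈(43·112+81)/415⌉ = ⌈5009/415⌉ − ⌈4897/415⌉ = 13 − 12 = 1
n=44: ⌈(45·112+81)/415⌉ − ⌈(44·112+81)/415⌉ = ⌈5121/415⌉ − ⌈5009/415⌉ = 13 − 13 = 0
n=45: ⌈(46·112+81)/415⌉ − ⌈(45·112+81)/415⌉ = ⌈5233/415⌉ − ⌈5121/415⌉ = 13 − 13 = 0
n=46: ⌈(47·112+81)/415⌉ − ⌈(46·112+81)/415⌉ = ⌈5345/415⌉ − ⌈5233/415⌉ = 13 − 13 = 0
n=47: ⌈(48·112+81)/415⌉ − ⌈(47·112+81)/415⌉ = ⌈5457/415⌉ − ⌈5345/415⌉ = 14 − 13 = 1
n=48: ⌈(49·112+81)/415⌉ − ⌈(48·112+81)/415⌉ = ⌈5569/415⌉ − ⌈5457/415⌉ = 14 − 14 = 0
n=49: ⌈(50·112+81)/415⌉ − ⌈(49·112+81)/415⌉ = ⌈5681/415⌉ − ⌈5569/415⌉ = 14 − 14 = 0
n=50: ⌈(51·112+81)/415⌉ − ⌈(50·112+81)/415⌉ = ⌈5793/415⌉ − ⌈5681/415⌉ = 14 − 14 = 0
n=51: ⌈(52·112+81)/415⌉ − ⌈(51·112+81)/415⌉ = ⌈5905/415⌉ − ⌈5793/415⌉ = 15 − 14 = 1
n=52: ⌈(53·112+81)/415⌉ − ⌈(52·112+81)/415⌉ = ⌈6017/415⌉ − ⌈5905/415⌉ = 15 − 15 = 0
n=53: ⌈(54·112+81)/415⌉ − ⌈(53·112+81)/415⌉ = ⌈6129/415⌉ − ⌈6017/415⌉ = 15 − 15 = 0
n=54: ⌈(55·112+81)/415⌉ − ⌈(54·112+81)/415⌉ = ⌈6241/415⌉ − ⌈6129/415⌉ = 16 − 15 = 1
n=55: ⌈(56·112+81)/415⌉ − ⌈(55·112+81)/415⌉ = ⌈6353/415⌉ − ⌈6241/415⌉ = 16 − 16 = 0
n=56: ⌈(57·112+81)/415⌉ − ⌈(56·112+81)/415⌉ = ⌈6465/415⌉ − ⌈6353/415⌉ = 16 − 16 = 0
n=57: ⌈(58·112+81)/415⌉ − ⌈(57·112+81)/415⌉ = ⌈6577/415⌉ − ⌈6465/415⌉ = 16 − 16 = 0
n=58: ⌈(59·112+81)/415⌉ − ⌈(58·112+81)/415⌉ = ⌈6689/415⌉ − ⌈6577/415⌉ = 17 − 16 = 1
n=59: ⌈(60·112+81)/415⌉ − ⌈(59·112+81)/415⌉ = ⌈6801/415⌉ − ⌈6689/415⌉ = 17 − 17 = 0
n=60: ⌈(61·112+81)/415⌉ − ⌈(60·112+81)/415⌉ = ⌈6913/415⌉ − ⌈6801/415⌉ = 17 − 17 = 0
n=61: ⌈(62·112+81)/415⌉ − ⌈(61·112+81)/415⌉ = ⌈7025/415⌉ − ⌈6913/415⌉ = 17 − 17 = 0
n=62: ⌈(63·112+81)/415⌉ − ⌈(62·112+81)/415⌉ = ⌈7137/415⌉ − ⌈7025/415⌉ = 18 − 17 = 1
n=63: ⌈(64·112+81)/415⌉ − ⌈(63·112+81)/415⌉ = ⌈7249/415⌉ − ⌈7137/415⌉ = 18 − 18 = 0
n=64: ⌈(65·112+81)/415⌉ − ⌈(64·112+81)/415⌉ = ⌈7361/415⌉ − ⌈7249/415⌉ = 18 − 18 = 0
n=65: ⌈(66·112+81)/415⌉ − ⌈(65·112+81)/415⌉ = ⌈7473/415⌉ − ⌈7361/415⌉ = 19 − 18 = 1
n=66: ⌈(67·112+81)/415⌉ − ⌈(66·112+81)/415⌉ = ⌈7585/415⌉ − ⌈7473/415⌉ = 19 − 19 = 0
n=67: ⌈(68·112+81)/415⌉ − ⌈(67·112+81)/415⌉ = ⌈7697/415⌉ − ⌈7585/415⌉ = 19 − 19 = 0
n=68: ⌈(69·112+81)/415⌉ − ⌈(68·112+81)/415⌉ = ⌈7809/415⌉ − ⌈7697/415⌉ = 19 − 19 = 0
n=69: ⌈(70·112+81)/415⌉ − ⌈(69·112+81)/415⌉ = ⌈7921/415⌉ − ⌈7809/415⌉ = 20 − 19 = 1
n=70: ⌈(71·112+81)/415⌉ − ⌈(70·112+81)/415⌉ = ⌈8033/415⌉ − ⌈7921/415⌉ = 20 − 20 = 0
n=71: ⌈(72·112+81)/415⌉ − ⌈(71·112+81)/415⌉ = ⌈8145/415⌉ − ⌈8033/415⌉ = 20 − 20 = 0
n=72: ⌈(73·112+81)/415⌉ − ⌈(72·112+81)/415⌉ = ⌈8257/415⌉ − ⌈8145/415⌉ = 20 − 20 = 0
n=73: ⌈(74·112+81)/415⌉ − ⌈(73·112+81)/415⌉ = ⌈8369/415⌉ − ⌈8257/415⌉ = 21 − 20 = 1
n=74: ⌈(75·112+81)/415⌉ − ⌈(74·112+81)/415⌉ = ⌈8481/415⌉ − ⌈8369/415⌉ = 21 − 21 = 0
n=75: ⌈(76·112+81)/415⌉ − ⌈(75·112+81)/415⌉ = ⌈8593/415⌉ − ⌈8481/415⌉ = 21 − 21 = 0
n=76: ⌈(77·112+81)/415⌉ − ⌈(76·112+81)/415⌉ = ⌈8705/415⌉ − ⌈8593/415⌉ = 21 − 21 = 0
n=77: ⌈(78·112+81)/415⌉ − ⌈(77·112+81)/415⌉ = ⌈8817/415⌉ − ⌈8705/415⌉ = 22 − 21 = 1
n=78: ⌈(79·112+81)/415⌉ − ⌈(78·112+81)/415⌉ = ⌈8929/415⌉ − ⌈8817/415⌉ = 22 − 22 = 0
n=79: ⌈(80·112+81)/415⌉ − ⌈(79·112+81)/415⌉ = ⌈9041/415⌉ − ⌈8929/415⌉ = 22 − 22 = 0
n=80: ⌈(81·112+81)/415⌉ − ⌈(80·112+81)/415⌉ = ⌈9153/415⌉ − ⌈9041/415⌉ = 23 − 22 = 1
n=81: ⌈(82·112+81)/415⌉ − ⌈(81·112+81)/415⌉ = ⌈9265/415⌉ − ⌈9153/415⌉ = 23 − 23 = 0
n=82: ⌈(83·112+81)/415⌉ − ⌈(82·112+81)/415⌉ = ⌈9377/415⌉ − ⌈9265/415⌉ = 23 − 23 = 0
n=83: ⌈(84·112+81)/415⌉ − ⌈(83·112+81)/415⌉ = ⌈9489/415⌉ − ⌈9377/415⌉ = 23 − 23 = 0
n=84: ⌈(85·112+81)/415⌉ − ⌈(84·112+81)/415⌉ = ⌈9601/415⌉ − ⌈9489/415⌉ = 24 − 23 = 1
n=85: ⌈(86·112+81)/415⌉ − ⌈(85·112+81)/415⌉ = ⌈9713/415⌉ − ⌈9601/415⌉ = 24 − 24 = 0
n=86: ⌈(87·112+81)/415⌉ − ⌈(86·112+81)/415⌉ = ⌈9825/415⌉ − ⌈9713/415⌉ = 24 − 24 = 0
n=87: ⌈(88·112+81)/415⌉ − ⌈(87·112+81)/415⌉ = ⌈9937/415⌉ − ⌈9825/415⌉ = 24 − 24 = 0
n=88: ⌈(89·112+81)/415⌉ − ⌈(88·112+81)/415⌉ = ⌈10049/415⌉ − ⌈9937/415⌉ = 25 − 24 = 1
n=89: ⌈(90·112+81)/415⌉ − ⌈(89·112+81)/415⌉ = ⌈10161/415⌉ − ⌈10049/415⌉ = 25 − 25 = 0
n=90: ⌈(91·112+81)/415⌉ − ⌈(90·112+81)/415⌉ = ⌈10273/415⌉ − ⌈10161/415⌉ = 25 − 25 = 0
n=91: ⌈(92·112+81)/415⌉ − ⌈(91·112+81)/415⌉ = ⌈10385/415⌉ − ⌈10273/415⌉ = 26 − 25 = 1
n=92: ⌈(93·112+81)/415⌉ − ⌈(92·112+81)/415⌉ = ⌈10497/415⌉ − ⌈10385/415⌉ = 26 − 26 = 0


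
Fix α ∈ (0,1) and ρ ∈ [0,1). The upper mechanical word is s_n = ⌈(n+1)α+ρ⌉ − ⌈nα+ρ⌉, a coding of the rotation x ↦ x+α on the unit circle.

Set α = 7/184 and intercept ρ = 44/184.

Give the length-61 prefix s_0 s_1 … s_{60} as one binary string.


n=0: ⌈(1·7+44)/184⌉ − ⌈(0·7+44)/184⌉ = ⌈51/184⌉ − ⌈44/184⌉ = 1 − 1 = 0
n=1: ⌈(2·7+44)/184⌉ − ⌈(1·7+44)/184⌉ = ⌈58/184⌉ − ⌈51/184⌉ = 1 − 1 = 0
n=2: ⌈(3·7+44)/184⌉ − ⌈(2·7+44)/184⌉ = ⌈65/184⌉ − ⌈58/184⌉ = 1 − 1 = 0
n=3: ⌈(4·7+44)/184⌉ − ⌈(3·7+44)/184⌉ = ⌈72/184⌉ − ⌈65/184⌉ = 1 − 1 = 0
n=4: ⌈(5·7+44)/184⌉ − ⌈(4·7+44)/184⌉ = ⌈79/184⌉ − ⌈72/184⌉ = 1 − 1 = 0
n=5: ⌈(6·7+44)/184⌉ − ⌈(5·7+44)/184⌉ = ⌈86/184⌉ − ⌈79/184⌉ = 1 − 1 = 0
n=6: ⌈(7·7+44)/184⌉ − ⌈(6·7+44)/184⌉ = ⌈93/184⌉ − ⌈86/184⌉ = 1 − 1 = 0
n=7: ⌈(8·7+44)/184⌉ − ⌈(7·7+44)/184⌉ = ⌈100/184⌉ − ⌈93/184⌉ = 1 − 1 = 0
n=8: ⌈(9·7+44)/184⌉ − ⌈(8·7+44)/184⌉ = ⌈107/184⌉ − ⌈100/184⌉ = 1 − 1 = 0
n=9: ⌈(10·7+44)/184⌉ − ⌈(9·7+44)/184⌉ = ⌈114/184⌉ − ⌈107/184⌉ = 1 − 1 = 0
n=10: ⌈(11·7+44)/184⌉ − ⌈(10·7+44)/184⌉ = ⌈121/184⌉ − ⌈114/184⌉ = 1 − 1 = 0
n=11: ⌈(12·7+44)/184⌉ − ⌈(11·7+44)/184⌉ = ⌈128/184⌉ − ⌈121/184⌉ = 1 − 1 = 0
n=12: ⌈(13·7+44)/184⌉ − ⌈(12·7+44)/184⌉ = ⌈135/184⌉ − ⌈128/184⌉ = 1 − 1 = 0
n=13: ⌈(14·7+44)/184⌉ − ⌈(13·7+44)/184⌉ = ⌈142/184⌉ − ⌈135/184⌉ = 1 − 1 = 0
n=14: ⌈(15·7+44)/184⌉ − ⌈(14·7+44)/184⌉ = ⌈149/184⌉ − ⌈142/184⌉ = 1 − 1 = 0
n=15: ⌈(16·7+44)/184⌉ − ⌈(15·7+44)/184⌉ = ⌈156/184⌉ − ⌈149/184⌉ = 1 − 1 = 0
n=16: ⌈(17·7+44)/184⌉ − ⌈(16·7+44)/184⌉ = ⌈163/184⌉ − ⌈156/184⌉ = 1 − 1 = 0
n=17: ⌈(18·7+44)/184⌉ − ⌈(17·7+44)/184⌉ = ⌈170/184⌉ − ⌈163/184⌉ = 1 − 1 = 0
n=18: ⌈(19·7+44)/184⌉ − ⌈(18·7+44)/184⌉ = ⌈177/184⌉ − ⌈170/184⌉ = 1 − 1 = 0
n=19: ⌈(20·7+44)/184⌉ − ⌈(19·7+44)/184⌉ = ⌈184/184⌉ − ⌈177/184⌉ = 1 − 1 = 0
n=20: ⌈(21·7+44)/184⌉ − ⌈(20·7+44)/184⌉ = ⌈191/184⌉ − ⌈184/184⌉ = 2 − 1 = 1
n=21: ⌈(22·7+44)/184⌉ − ⌈(21·7+44)/184⌉ = ⌈198/184⌉ − ⌈191/184⌉ = 2 − 2 = 0
n=22: ⌈(23·7+44)/184⌉ − ⌈(22·7+44)/184⌉ = ⌈205/184⌉ − ⌈198/184⌉ = 2 − 2 = 0
n=23: ⌈(24·7+44)/184⌉ − ⌈(23·7+44)/184⌉ = ⌈212/184⌉ − ⌈205/184⌉ = 2 − 2 = 0
n=24: ⌈(25·7+44)/184⌉ − ⌈(24·7+44)/184⌉ = ⌈219/184⌉ − ⌈212/184⌉ = 2 − 2 = 0
n=25: ⌈(26·7+44)/184⌉ − ⌈(25·7+44)/184⌉ = ⌈226/184⌉ − ⌈219/184⌉ = 2 − 2 = 0
n=26: ⌈(27·7+44)/184⌉ − ⌈(26·7+44)/184⌉ = ⌈233/184⌉ − ⌈226/184⌉ = 2 − 2 = 0
n=27: ⌈(28·7+44)/184⌉ − ⌈(27·7+44)/184⌉ = ⌈240/184⌉ − ⌈233/184⌉ = 2 − 2 = 0
n=28: ⌈(29·7+44)/184⌉ − ⌈(28·7+44)/184⌉ = ⌈247/184⌉ − ⌈240/184⌉ = 2 − 2 = 0
n=29: ⌈(30·7+44)/184⌉ − ⌈(29·7+44)/184⌉ = ⌈254/184⌉ − ⌈247/184⌉ = 2 − 2 = 0
n=30: ⌈(31·7+44)/184⌉ − ⌈(30·7+44)/184⌉ = ⌈261/184⌉ − ⌈254/184⌉ = 2 − 2 = 0
n=31: ⌈(32·7+44)/184⌉ − ⌈(31·7+44)/184⌉ = ⌈268/184⌉ − ⌈261/184⌉ = 2 − 2 = 0
n=32: ⌈(33·7+44)/184⌉ − ⌈(32·7+44)/184⌉ = ⌈275/184⌉ − ⌈268/184⌉ = 2 − 2 = 0
n=33: ⌈(34·7+44)/184⌉ − ⌈(33·7+44)/184⌉ = ⌈282/184⌉ − ⌈275/184⌉ = 2 − 2 = 0
n=34: ⌈(35·7+44)/184⌉ − ⌈(34·7+44)/184⌉ = ⌈289/184⌉ − ⌈282/184⌉ = 2 − 2 = 0
n=35: ⌈(36·7+44)/184⌉ − ⌈(35·7+44)/184⌉ = ⌈296/184⌉ − ⌈289/184⌉ = 2 − 2 = 0
n=36: ⌈(37·7+44)/184⌉ − ⌈(36·7+44)/184⌉ = ⌈303/184⌉ − ⌈296/184⌉ = 2 − 2 = 0
n=37: ⌈(38·7+44)/184⌉ − ⌈(37·7+44)/184⌉ = ⌈310/184⌉ − ⌈303/184⌉ = 2 − 2 = 0
n=38: ⌈(39·7+44)/184⌉ − ⌈(38·7+44)/184⌉ = ⌈317/184⌉ − ⌈310/184⌉ = 2 − 2 = 0
n=39: ⌈(40·7+44)/184⌉ − ⌈(39·7+44)/184⌉ = ⌈324/184⌉ − ⌈317/184⌉ = 2 − 2 = 0
n=40: ⌈(41·7+44)/184⌉ − ⌈(40·7+44)/184⌉ = ⌈331/184⌉ − ⌈324/184⌉ = 2 − 2 = 0
n=41: ⌈(42·7+44)/184⌉ − ⌈(41·7+44)/184⌉ = ⌈338/184⌉ − ⌈331/184⌉ = 2 − 2 = 0
n=42: ⌈(43·7+44)/184⌉ − ⌈(42·7+44)/184⌉ = ⌈345/184⌉ − ⌈338/184⌉ = 2 − 2 = 0
n=43: ⌈(44·7+44)/184⌉ − ⌈(43·7+44)/184⌉ = ⌈352/184⌉ − ⌈345/184⌉ = 2 − 2 = 0
n=44: ⌈(45·7+44)/184⌉ − ⌈(44·7+44)/184⌉ = ⌈359/184⌉ − ⌈352/184⌉ = 2 − 2 = 0
n=45: ⌈(46·7+44)/184⌉ − ⌈(45·7+44)/184⌉ = ⌈366/184⌉ − ⌈359/184⌉ = 2 − 2 = 0
n=46: ⌈(47·7+44)/184⌉ − ⌈(46·7+44)/184⌉ = ⌈373/184⌉ − ⌈366/184⌉ = 3 − 2 = 1
n=47: ⌈(48·7+44)/184⌉ − ⌈(47·7+44)/184⌉ = ⌈380/184⌉ − ⌈373/184⌉ = 3 − 3 = 0
n=48: ⌈(49·7+44)/184⌉ − ⌈(48·7+44)/184⌉ = ⌈387/184⌉ − ⌈380/184⌉ = 3 − 3 = 0
n=49: ⌈(50·7+44)/184⌉ − ⌈(49·7+44)/184⌉ = ⌈394/184⌉ − ⌈387/184⌉ = 3 − 3 = 0
n=50: ⌈(51·7+44)/184⌉ − ⌈(50·7+44)/184⌉ = ⌈401/184⌉ − ⌈394/184⌉ = 3 − 3 = 0
n=51: ⌈(52·7+44)/184⌉ − ⌈(51·7+44)/184⌉ = ⌈408/184⌉ − ⌈401/184⌉ = 3 − 3 = 0
n=52: ⌈(53·7+44)/184⌉ − ⌈(52·7+44)/184⌉ = ⌈415/184⌉ − ⌈408/184⌉ = 3 − 3 = 0
n=53: ⌈(54·7+44)/184⌉ − ⌈(53·7+44)/184⌉ = ⌈422/184⌉ − ⌈415/184⌉ = 3 − 3 = 0
n=54: ⌈(55·7+44)/184⌉ − ⌈(54·7+44)/184⌉ = ⌈429/184⌉ − ⌈422/184⌉ = 3 − 3 = 0
n=55: ⌈(56·7+44)/184⌉ − ⌈(55·7+44)/184⌉ = ⌈436/184⌉ − ⌈429/184⌉ = 3 − 3 = 0
n=56: ⌈(57·7+44)/184⌉ − ⌈(56·7+44)/184⌉ = ⌈443/184⌉ − ⌈436/184⌉ = 3 − 3 = 0
n=57: ⌈(58·7+44)/184⌉ − ⌈(57·7+44)/184⌉ = ⌈450/184⌉ − ⌈443/184⌉ = 3 − 3 = 0
n=58: ⌈(59·7+44)/184⌉ − ⌈(58·7+44)/184⌉ = ⌈457/184⌉ − ⌈450/184⌉ = 3 − 3 = 0
n=59: ⌈(60·7+44)/184⌉ − ⌈(59·7+44)/184⌉ = ⌈464/184⌉ − ⌈457/184⌉ = 3 − 3 = 0
n=60: ⌈(61·7+44)/184⌉ − ⌈(60·7+44)/184⌉ = ⌈471/184⌉ − ⌈464/184⌉ = 3 − 3 = 0

0000000000000000000010000000000000000000000000100000000000000


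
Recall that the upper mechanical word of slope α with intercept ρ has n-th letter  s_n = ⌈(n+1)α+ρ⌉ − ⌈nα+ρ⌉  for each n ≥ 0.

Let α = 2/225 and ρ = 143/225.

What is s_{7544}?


0

(n+1)α + ρ = (7545·2 + 143) / 225 = 15233/225
nα + ρ     = (7544·2 + 143) / 225 = 15231/225
⌈15233/225⌉ = 68,  ⌈15231/225⌉ = 68
s_{7544} = 68 − 68 = 0


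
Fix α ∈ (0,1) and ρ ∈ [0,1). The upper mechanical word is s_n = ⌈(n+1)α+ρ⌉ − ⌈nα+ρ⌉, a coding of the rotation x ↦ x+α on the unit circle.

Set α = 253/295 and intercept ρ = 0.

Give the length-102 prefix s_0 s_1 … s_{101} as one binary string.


n=0: ⌈(1·253)/295⌉ − ⌈(0·253)/295⌉ = ⌈253/295⌉ − ⌈0/295⌉ = 1 − 0 = 1
n=1: ⌈(2·253)/295⌉ − ⌈(1·253)/295⌉ = ⌈506/295⌉ − ⌈253/295⌉ = 2 − 1 = 1
n=2: ⌈(3·253)/295⌉ − ⌈(2·253)/295⌉ = ⌈759/295⌉ − ⌈506/295⌉ = 3 − 2 = 1
n=3: ⌈(4·253)/295⌉ − ⌈(3·253)/295⌉ = ⌈1012/295⌉ − ⌈759/295⌉ = 4 − 3 = 1
n=4: ⌈(5·253)/295⌉ − ⌈(4·253)/295⌉ = ⌈1265/295⌉ − ⌈1012/295⌉ = 5 − 4 = 1
n=5: ⌈(6·253)/295⌉ − ⌈(5·253)/295⌉ = ⌈1518/295⌉ − ⌈1265/295⌉ = 6 − 5 = 1
n=6: ⌈(7·253)/295⌉ − ⌈(6·253)/295⌉ = ⌈1771/295⌉ − ⌈1518/295⌉ = 7 − 6 = 1
n=7: ⌈(8·253)/295⌉ − ⌈(7·253)/295⌉ = ⌈2024/295⌉ − ⌈1771/295⌉ = 7 − 7 = 0
n=8: ⌈(9·253)/295⌉ − ⌈(8·253)/295⌉ = ⌈2277/295⌉ − ⌈2024/295⌉ = 8 − 7 = 1
n=9: ⌈(10·253)/295⌉ − ⌈(9·253)/295⌉ = ⌈2530/295⌉ − ⌈2277/295⌉ = 9 − 8 = 1
n=10: ⌈(11·253)/295⌉ − ⌈(10·253)/295⌉ = ⌈2783/295⌉ − ⌈2530/295⌉ = 10 − 9 = 1
n=11: ⌈(12·253)/295⌉ − ⌈(11·253)/295⌉ = ⌈3036/295⌉ − ⌈2783/295⌉ = 11 − 10 = 1
n=12: ⌈(13·253)/295⌉ − ⌈(12·253)/295⌉ = ⌈3289/295⌉ − ⌈3036/295⌉ = 12 − 11 = 1
n=13: ⌈(14·253)/295⌉ − ⌈(13·253)/295⌉ = ⌈3542/295⌉ − ⌈3289/295⌉ = 13 − 12 = 1
n=14: ⌈(15·253)/295⌉ − ⌈(14·253)/295⌉ = ⌈3795/295⌉ − ⌈3542/295⌉ = 13 − 13 = 0
n=15: ⌈(16·253)/295⌉ − ⌈(15·253)/295⌉ = ⌈4048/295⌉ − ⌈3795/295⌉ = 14 − 13 = 1
n=16: ⌈(17·253)/295⌉ − ⌈(16·253)/295⌉ = ⌈4301/295⌉ − ⌈4048/295⌉ = 15 − 14 = 1
n=17: ⌈(18·253)/295⌉ − ⌈(17·253)/295⌉ = ⌈4554/295⌉ − ⌈4301/295⌉ = 16 − 15 = 1
n=18: ⌈(19·253)/295⌉ − ⌈(18·253)/295⌉ = ⌈4807/295⌉ − ⌈4554/295⌉ = 17 − 16 = 1
n=19: ⌈(20·253)/295⌉ − ⌈(19·253)/295⌉ = ⌈5060/295⌉ − ⌈4807/295⌉ = 18 − 17 = 1
n=20: ⌈(21·253)/295⌉ − ⌈(20·253)/295⌉ = ⌈5313/295⌉ − ⌈5060/295⌉ = 19 − 18 = 1
n=21: ⌈(22·253)/295⌉ − ⌈(21·253)/295⌉ = ⌈5566/295⌉ − ⌈5313/295⌉ = 19 − 19 = 0
n=22: ⌈(23·253)/295⌉ − ⌈(22·253)/295⌉ = ⌈5819/295⌉ − ⌈5566/295⌉ = 20 − 19 = 1
n=23: ⌈(24·253)/295⌉ − ⌈(23·253)/295⌉ = ⌈6072/295⌉ − ⌈5819/295⌉ = 21 − 20 = 1
n=24: ⌈(25·253)/295⌉ − ⌈(24·253)/295⌉ = ⌈6325/295⌉ − ⌈6072/295⌉ = 22 − 21 = 1
n=25: ⌈(26·253)/295⌉ − ⌈(25·253)/295⌉ = ⌈6578/295⌉ − ⌈6325/295⌉ = 23 − 22 = 1
n=26: ⌈(27·253)/295⌉ − ⌈(26·253)/295⌉ = ⌈6831/295⌉ − ⌈6578/295⌉ = 24 − 23 = 1
n=27: ⌈(28·253)/295⌉ − ⌈(27·253)/295⌉ = ⌈7084/295⌉ − ⌈6831/295⌉ = 25 − 24 = 1
n=28: ⌈(29·253)/295⌉ − ⌈(28·253)/295⌉ = ⌈7337/295⌉ − ⌈7084/295⌉ = 25 − 25 = 0
n=29: ⌈(30·253)/295⌉ − ⌈(29·253)/295⌉ = ⌈7590/295⌉ − ⌈7337/295⌉ = 26 − 25 = 1
n=30: ⌈(31·253)/295⌉ − ⌈(30·253)/295⌉ = ⌈7843/295⌉ − ⌈7590/295⌉ = 27 − 26 = 1
n=31: ⌈(32·253)/295⌉ − ⌈(31·253)/295⌉ = ⌈8096/295⌉ − ⌈7843/295⌉ = 28 − 27 = 1
n=32: ⌈(33·253)/295⌉ − ⌈(32·253)/295⌉ = ⌈8349/295⌉ − ⌈8096/295⌉ = 29 − 28 = 1
n=33: ⌈(34·253)/295⌉ − ⌈(33·253)/295⌉ = ⌈8602/295⌉ − ⌈8349/295⌉ = 30 − 29 = 1
n=34: ⌈(35·253)/295⌉ − ⌈(34·253)/295⌉ = ⌈8855/295⌉ − ⌈8602/295⌉ = 31 − 30 = 1
n=35: ⌈(36·253)/295⌉ − ⌈(35·253)/295⌉ = ⌈9108/295⌉ − ⌈8855/295⌉ = 31 − 31 = 0
n=36: ⌈(37·253)/295⌉ − ⌈(36·253)/295⌉ = ⌈9361/295⌉ − ⌈9108/295⌉ = 32 − 31 = 1
n=37: ⌈(38·253)/295⌉ − ⌈(37·253)/295⌉ = ⌈9614/295⌉ − ⌈9361/295⌉ = 33 − 32 = 1
n=38: ⌈(39·253)/295⌉ − ⌈(38·253)/295⌉ = ⌈9867/295⌉ − ⌈9614/295⌉ = 34 − 33 = 1
n=39: ⌈(40·253)/295⌉ − ⌈(39·253)/295⌉ = ⌈10120/295⌉ − ⌈9867/295⌉ = 35 − 34 = 1
n=40: ⌈(41·253)/295⌉ − ⌈(40·253)/295⌉ = ⌈10373/295⌉ − ⌈10120/295⌉ = 36 − 35 = 1
n=41: ⌈(42·253)/295⌉ − ⌈(41·253)/295⌉ = ⌈10626/295⌉ − ⌈10373/295⌉ = 37 − 36 = 1
n=42: ⌈(43·253)/295⌉ − ⌈(42·253)/295⌉ = ⌈10879/295⌉ − ⌈10626/295⌉ = 37 − 37 = 0
n=43: ⌈(44·253)/295⌉ − ⌈(43·253)/295⌉ = ⌈11132/295⌉ − ⌈10879/295⌉ = 38 − 37 = 1
n=44: ⌈(45·253)/295⌉ − ⌈(44·253)/295⌉ = ⌈11385/295⌉ − ⌈11132/295⌉ = 39 − 38 = 1
n=45: ⌈(46·253)/295⌉ − ⌈(45·253)/295⌉ = ⌈11638/295⌉ − ⌈11385/295⌉ = 40 − 39 = 1
n=46: ⌈(47·253)/295⌉ − ⌈(46·253)/295⌉ = ⌈11891/295⌉ − ⌈11638/295⌉ = 41 − 40 = 1
n=47: ⌈(48·253)/295⌉ − ⌈(47·253)/295⌉ = ⌈12144/295⌉ − ⌈11891/295⌉ = 42 − 41 = 1
n=48: ⌈(49·253)/295⌉ − ⌈(48·253)/295⌉ = ⌈12397/295⌉ − ⌈12144/295⌉ = 43 − 42 = 1
n=49: ⌈(50·253)/295⌉ − ⌈(49·253)/295⌉ = ⌈12650/295⌉ − ⌈12397/295⌉ = 43 − 43 = 0
n=50: ⌈(51·253)/295⌉ − ⌈(50·253)/295⌉ = ⌈12903/295⌉ − ⌈12650/295⌉ = 44 − 43 = 1
n=51: ⌈(52·253)/295⌉ − ⌈(51·253)/295⌉ = ⌈13156/295⌉ − ⌈12903/295⌉ = 45 − 44 = 1
n=52: ⌈(53·253)/295⌉ − ⌈(52·253)/295⌉ = ⌈13409/295⌉ − ⌈13156/295⌉ = 46 − 45 = 1
n=53: ⌈(54·253)/295⌉ − ⌈(53·253)/295⌉ = ⌈13662/295⌉ − ⌈13409/295⌉ = 47 − 46 = 1
n=54: ⌈(55·253)/295⌉ − ⌈(54·253)/295⌉ = ⌈13915/295⌉ − ⌈13662/295⌉ = 48 − 47 = 1
n=55: ⌈(56·253)/295⌉ − ⌈(55·253)/295⌉ = ⌈14168/295⌉ − ⌈13915/295⌉ = 49 − 48 = 1
n=56: ⌈(57·253)/295⌉ − ⌈(56·253)/295⌉ = ⌈14421/295⌉ − ⌈14168/295⌉ = 49 − 49 = 0
n=57: ⌈(58·253)/295⌉ − ⌈(57·253)/295⌉ = ⌈14674/295⌉ − ⌈14421/295⌉ = 50 − 49 = 1
n=58: ⌈(59·253)/295⌉ − ⌈(58·253)/295⌉ = ⌈14927/295⌉ − ⌈14674/295⌉ = 51 − 50 = 1
n=59: ⌈(60·253)/295⌉ − ⌈(59·253)/295⌉ = ⌈15180/295⌉ − ⌈14927/295⌉ = 52 − 51 = 1
n=60: ⌈(61·253)/295⌉ − ⌈(60·253)/295⌉ = ⌈15433/295⌉ − ⌈15180/295⌉ = 53 − 52 = 1
n=61: ⌈(62·253)/295⌉ − ⌈(61·253)/295⌉ = ⌈15686/295⌉ − ⌈15433/295⌉ = 54 − 53 = 1
n=62: ⌈(63·253)/295⌉ − ⌈(62·253)/295⌉ = ⌈15939/295⌉ − ⌈15686/295⌉ = 55 − 54 = 1
n=63: ⌈(64·253)/295⌉ − ⌈(63·253)/295⌉ = ⌈16192/295⌉ − ⌈15939/295⌉ = 55 − 55 = 0
n=64: ⌈(65·253)/295⌉ − ⌈(64·253)/295⌉ = ⌈16445/295⌉ − ⌈16192/295⌉ = 56 − 55 = 1
n=65: ⌈(66·253)/295⌉ − ⌈(65·253)/295⌉ = ⌈16698/295⌉ − ⌈16445/295⌉ = 57 − 56 = 1
n=66: ⌈(67·253)/295⌉ − ⌈(66·253)/295⌉ = ⌈16951/295⌉ − ⌈16698/295⌉ = 58 − 57 = 1
n=67: ⌈(68·253)/295⌉ − ⌈(67·253)/295⌉ = ⌈17204/295⌉ − ⌈16951/295⌉ = 59 − 58 = 1
n=68: ⌈(69·253)/295⌉ − ⌈(68·253)/295⌉ = ⌈17457/295⌉ − ⌈17204/295⌉ = 60 − 59 = 1
n=69: ⌈(70·253)/295⌉ − ⌈(69·253)/295⌉ = ⌈17710/295⌉ − ⌈17457/295⌉ = 61 − 60 = 1
n=70: ⌈(71·253)/295⌉ − ⌈(70·253)/295⌉ = ⌈17963/295⌉ − ⌈17710/295⌉ = 61 − 61 = 0
n=71: ⌈(72·253)/295⌉ − ⌈(71·253)/295⌉ = ⌈18216/295⌉ − ⌈17963/295⌉ = 62 − 61 = 1
n=72: ⌈(73·253)/295⌉ − ⌈(72·253)/295⌉ = ⌈18469/295⌉ − ⌈18216/295⌉ = 63 − 62 = 1
n=73: ⌈(74·253)/295⌉ − ⌈(73·253)/295⌉ = ⌈18722/295⌉ − ⌈18469/295⌉ = 64 − 63 = 1
n=74: ⌈(75·253)/295⌉ − ⌈(74·253)/295⌉ = ⌈18975/295⌉ − ⌈18722/295⌉ = 65 − 64 = 1
n=75: ⌈(76·253)/295⌉ − ⌈(75·253)/295⌉ = ⌈19228/295⌉ − ⌈18975/295⌉ = 66 − 65 = 1
n=76: ⌈(77·253)/295⌉ − ⌈(76·253)/295⌉ = ⌈19481/295⌉ − ⌈19228/295⌉ = 67 − 66 = 1
n=77: ⌈(78·253)/295⌉ − ⌈(77·253)/295⌉ = ⌈19734/295⌉ − ⌈19481/295⌉ = 67 − 67 = 0
n=78: ⌈(79·253)/295⌉ − ⌈(78·253)/295⌉ = ⌈19987/295⌉ − ⌈19734/295⌉ = 68 − 67 = 1
n=79: ⌈(80·253)/295⌉ − ⌈(79·253)/295⌉ = ⌈20240/295⌉ − ⌈19987/295⌉ = 69 − 68 = 1
n=80: ⌈(81·253)/295⌉ − ⌈(80·253)/295⌉ = ⌈20493/295⌉ − ⌈20240/295⌉ = 70 − 69 = 1
n=81: ⌈(82·253)/295⌉ − ⌈(81·253)/295⌉ = ⌈20746/295⌉ − ⌈20493/295⌉ = 71 − 70 = 1
n=82: ⌈(83·253)/295⌉ − ⌈(82·253)/295⌉ = ⌈20999/295⌉ − ⌈20746/295⌉ = 72 − 71 = 1
n=83: ⌈(84·253)/295⌉ − ⌈(83·253)/295⌉ = ⌈21252/295⌉ − ⌈20999/295⌉ = 73 − 72 = 1
n=84: ⌈(85·253)/295⌉ − ⌈(84·253)/295⌉ = ⌈21505/295⌉ − ⌈21252/295⌉ = 73 − 73 = 0
n=85: ⌈(86·253)/295⌉ − ⌈(85·253)/295⌉ = ⌈21758/295⌉ − ⌈21505/295⌉ = 74 − 73 = 1
n=86: ⌈(87·253)/295⌉ − ⌈(86·253)/295⌉ = ⌈22011/295⌉ − ⌈21758/295⌉ = 75 − 74 = 1
n=87: ⌈(88·253)/295⌉ − ⌈(87·253)/295⌉ = ⌈22264/295⌉ − ⌈22011/295⌉ = 76 − 75 = 1
n=88: ⌈(89·253)/295⌉ − ⌈(88·253)/295⌉ = ⌈22517/295⌉ − ⌈22264/295⌉ = 77 − 76 = 1
n=89: ⌈(90·253)/295⌉ − ⌈(89·253)/295⌉ = ⌈22770/295⌉ − ⌈22517/295⌉ = 78 − 77 = 1
n=90: ⌈(91·253)/295⌉ − ⌈(90·253)/295⌉ = ⌈23023/295⌉ − ⌈22770/295⌉ = 79 − 78 = 1
n=91: ⌈(92·253)/295⌉ − ⌈(91·253)/295⌉ = ⌈23276/295⌉ − ⌈23023/295⌉ = 79 − 79 = 0
n=92: ⌈(93·253)/295⌉ − ⌈(92·253)/295⌉ = ⌈23529/295⌉ − ⌈23276/295⌉ = 80 − 79 = 1
n=93: ⌈(94·253)/295⌉ − ⌈(93·253)/295⌉ = ⌈23782/295⌉ − ⌈23529/295⌉ = 81 − 80 = 1
n=94: ⌈(95·253)/295⌉ − ⌈(94·253)/295⌉ = ⌈24035/295⌉ − ⌈23782/295⌉ = 82 − 81 = 1
n=95: ⌈(96·253)/295⌉ − ⌈(95·253)/295⌉ = ⌈24288/295⌉ − ⌈24035/295⌉ = 83 − 82 = 1
n=96: ⌈(97·253)/295⌉ − ⌈(96·253)/295⌉ = ⌈24541/295⌉ − ⌈24288/295⌉ = 84 − 83 = 1
n=97: ⌈(98·253)/295⌉ − ⌈(97·253)/295⌉ = ⌈24794/295⌉ − ⌈24541/295⌉ = 85 − 84 = 1
n=98: ⌈(99·253)/295⌉ − ⌈(98·253)/295⌉ = ⌈25047/295⌉ − ⌈24794/295⌉ = 85 − 85 = 0
n=99: ⌈(100·253)/295⌉ − ⌈(99·253)/295⌉ = ⌈25300/295⌉ − ⌈25047/295⌉ = 86 − 85 = 1
n=100: ⌈(101·253)/295⌉ − ⌈(100·253)/295⌉ = ⌈25553/295⌉ − ⌈25300/295⌉ = 87 − 86 = 1
n=101: ⌈(102·253)/295⌉ − ⌈(101·253)/295⌉ = ⌈25806/295⌉ − ⌈25553/295⌉ = 88 − 87 = 1

111111101111110111111011111101111110111111011111101111110111111011111101111110111111011111101111110111


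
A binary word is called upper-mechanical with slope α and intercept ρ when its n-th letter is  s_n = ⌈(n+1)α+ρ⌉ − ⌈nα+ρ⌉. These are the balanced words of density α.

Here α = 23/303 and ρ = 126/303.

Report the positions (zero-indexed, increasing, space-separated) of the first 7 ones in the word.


n=0: ⌈149/303⌉−⌈126/303⌉ = 1−1 = 0
n=1: ⌈172/303⌉−⌈149/303⌉ = 1−1 = 0
  …
n=7: ⌈310/303⌉−⌈287/303⌉ = 2−1 = 1  ← one
n=8: ⌈333/303⌉−⌈310/303⌉ = 2−2 = 0
n=9: ⌈356/303⌉−⌈333/303⌉ = 2−2 = 0
  …
n=20: ⌈609/303⌉−⌈586/303⌉ = 3−2 = 1  ← one
n=21: ⌈632/303⌉−⌈609/303⌉ = 3−3 = 0
n=22: ⌈655/303⌉−⌈632/303⌉ = 3−3 = 0
  …
n=34: ⌈931/303⌉−⌈908/303⌉ = 4−3 = 1  ← one
n=35: ⌈954/303⌉−⌈931/303⌉ = 4−4 = 0
n=36: ⌈977/303⌉−⌈954/303⌉ = 4−4 = 0
  …
n=47: ⌈1230/303⌉−⌈1207/303⌉ = 5−4 = 1  ← one
n=48: ⌈1253/303⌉−⌈1230/303⌉ = 5−5 = 0
n=49: ⌈1276/303⌉−⌈1253/303⌉ = 5−5 = 0
  …
n=60: ⌈1529/303⌉−⌈1506/303⌉ = 6−5 = 1  ← one
n=61: ⌈1552/303⌉−⌈1529/303⌉ = 6−6 = 0
n=62: ⌈1575/303⌉−⌈1552/303⌉ = 6−6 = 0
  …
n=73: ⌈1828/303⌉−⌈1805/303⌉ = 7−6 = 1  ← one
n=74: ⌈1851/303⌉−⌈1828/303⌉ = 7−7 = 0
n=75: ⌈1874/303⌉−⌈1851/303⌉ = 7−7 = 0
  …
n=86: ⌈2127/303⌉−⌈2104/303⌉ = 8−7 = 1  ← one
positions of the first 7 ones: 7 20 34 47 60 73 86

7 20 34 47 60 73 86


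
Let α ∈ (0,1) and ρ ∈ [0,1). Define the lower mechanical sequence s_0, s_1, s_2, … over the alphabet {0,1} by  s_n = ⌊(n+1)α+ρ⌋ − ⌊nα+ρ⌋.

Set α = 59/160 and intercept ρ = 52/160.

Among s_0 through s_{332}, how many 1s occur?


#1s = Σ_{n=0}^{332} s_n = Σ_{n=0}^{332} (⌊(n+1)α+ρ⌋ − ⌊nα+ρ⌋)
the sum telescopes: every ⌊nα+ρ⌋ with 0 < n < 333 appears once with + and once with −, leaving ⌊333α+ρ⌋ − ⌊0·α+ρ⌋
333α + ρ = (333·59 + 52) / 160 = 19699/160
ρ = 52/160
⌊19699/160⌋ = 123,  ⌊52/160⌋ = 0
#1s = 123 − 0 = 123

123


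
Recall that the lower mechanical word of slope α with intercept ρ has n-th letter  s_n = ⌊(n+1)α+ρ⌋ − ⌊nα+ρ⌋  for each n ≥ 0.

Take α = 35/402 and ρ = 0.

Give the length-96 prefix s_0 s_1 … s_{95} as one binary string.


000000000001000000000010000000000010000000000100000000000100000000001000000000001000000000010000

n=0: ⌊(1·35)/402⌋ − ⌊(0·35)/402⌋ = ⌊35/402⌋ − ⌊0/402⌋ = 0 − 0 = 0
n=1: ⌊(2·35)/402⌋ − ⌊(1·35)/402⌋ = ⌊70/402⌋ − ⌊35/402⌋ = 0 − 0 = 0
n=2: ⌊(3·35)/402⌋ − ⌊(2·35)/402⌋ = ⌊105/402⌋ − ⌊70/402⌋ = 0 − 0 = 0
n=3: ⌊(4·35)/402⌋ − ⌊(3·35)/402⌋ = ⌊140/402⌋ − ⌊105/402⌋ = 0 − 0 = 0
n=4: ⌊(5·35)/402⌋ − ⌊(4·35)/402⌋ = ⌊175/402⌋ − ⌊140/402⌋ = 0 − 0 = 0
n=5: ⌊(6·35)/402⌋ − ⌊(5·35)/402⌋ = ⌊210/402⌋ − ⌊175/402⌋ = 0 − 0 = 0
n=6: ⌊(7·35)/402⌋ − ⌊(6·35)/402⌋ = ⌊245/402⌋ − ⌊210/402⌋ = 0 − 0 = 0
n=7: ⌊(8·35)/402⌋ − ⌊(7·35)/402⌋ = ⌊280/402⌋ − ⌊245/402⌋ = 0 − 0 = 0
n=8: ⌊(9·35)/402⌋ − ⌊(8·35)/402⌋ = ⌊315/402⌋ − ⌊280/402⌋ = 0 − 0 = 0
n=9: ⌊(10·35)/402⌋ − ⌊(9·35)/402⌋ = ⌊350/402⌋ − ⌊315/402⌋ = 0 − 0 = 0
n=10: ⌊(11·35)/402⌋ − ⌊(10·35)/402⌋ = ⌊385/402⌋ − ⌊350/402⌋ = 0 − 0 = 0
n=11: ⌊(12·35)/402⌋ − ⌊(11·35)/402⌋ = ⌊420/402⌋ − ⌊385/402⌋ = 1 − 0 = 1
n=12: ⌊(13·35)/402⌋ − ⌊(12·35)/402⌋ = ⌊455/402⌋ − ⌊420/402⌋ = 1 − 1 = 0
n=13: ⌊(14·35)/402⌋ − ⌊(13·35)/402⌋ = ⌊490/402⌋ − ⌊455/402⌋ = 1 − 1 = 0
n=14: ⌊(15·35)/402⌋ − ⌊(14·35)/402⌋ = ⌊525/402⌋ − ⌊490/402⌋ = 1 − 1 = 0
n=15: ⌊(16·35)/402⌋ − ⌊(15·35)/402⌋ = ⌊560/402⌋ − ⌊525/402⌋ = 1 − 1 = 0
n=16: ⌊(17·35)/402⌋ − ⌊(16·35)/402⌋ = ⌊595/402⌋ − ⌊560/402⌋ = 1 − 1 = 0
n=17: ⌊(18·35)/402⌋ − ⌊(17·35)/402⌋ = ⌊630/402⌋ − ⌊595/402⌋ = 1 − 1 = 0
n=18: ⌊(19·35)/402⌋ − ⌊(18·35)/402⌋ = ⌊665/402⌋ − ⌊630/402⌋ = 1 − 1 = 0
n=19: ⌊(20·35)/402⌋ − ⌊(19·35)/402⌋ = ⌊700/402⌋ − ⌊665/402⌋ = 1 − 1 = 0
n=20: ⌊(21·35)/402⌋ − ⌊(20·35)/402⌋ = ⌊735/402⌋ − ⌊700/402⌋ = 1 − 1 = 0
n=21: ⌊(22·35)/402⌋ − ⌊(21·35)/402⌋ = ⌊770/402⌋ − ⌊735/402⌋ = 1 − 1 = 0
n=22: ⌊(23·35)/402⌋ − ⌊(22·35)/402⌋ = ⌊805/402⌋ − ⌊770/402⌋ = 2 − 1 = 1
n=23: ⌊(24·35)/402⌋ − ⌊(23·35)/402⌋ = ⌊840/402⌋ − ⌊805/402⌋ = 2 − 2 = 0
n=24: ⌊(25·35)/402⌋ − ⌊(24·35)/402⌋ = ⌊875/402⌋ − ⌊840/402⌋ = 2 − 2 = 0
n=25: ⌊(26·35)/402⌋ − ⌊(25·35)/402⌋ = ⌊910/402⌋ − ⌊875/402⌋ = 2 − 2 = 0
n=26: ⌊(27·35)/402⌋ − ⌊(26·35)/402⌋ = ⌊945/402⌋ − ⌊910/402⌋ = 2 − 2 = 0
n=27: ⌊(28·35)/402⌋ − ⌊(27·35)/402⌋ = ⌊980/402⌋ − ⌊945/402⌋ = 2 − 2 = 0
n=28: ⌊(29·35)/402⌋ − ⌊(28·35)/402⌋ = ⌊1015/402⌋ − ⌊980/402⌋ = 2 − 2 = 0
n=29: ⌊(30·35)/402⌋ − ⌊(29·35)/402⌋ = ⌊1050/402⌋ − ⌊1015/402⌋ = 2 − 2 = 0
n=30: ⌊(31·35)/402⌋ − ⌊(30·35)/402⌋ = ⌊1085/402⌋ − ⌊1050/402⌋ = 2 − 2 = 0
n=31: ⌊(32·35)/402⌋ − ⌊(31·35)/402⌋ = ⌊1120/402⌋ − ⌊1085/402⌋ = 2 − 2 = 0
n=32: ⌊(33·35)/402⌋ − ⌊(32·35)/402⌋ = ⌊1155/402⌋ − ⌊1120/402⌋ = 2 − 2 = 0
n=33: ⌊(34·35)/402⌋ − ⌊(33·35)/402⌋ = ⌊1190/402⌋ − ⌊1155/402⌋ = 2 − 2 = 0
n=34: ⌊(35·35)/402⌋ − ⌊(34·35)/402⌋ = ⌊1225/402⌋ − ⌊1190/402⌋ = 3 − 2 = 1
n=35: ⌊(36·35)/402⌋ − ⌊(35·35)/402⌋ = ⌊1260/402⌋ − ⌊1225/402⌋ = 3 − 3 = 0
n=36: ⌊(37·35)/402⌋ − ⌊(36·35)/402⌋ = ⌊1295/402⌋ − ⌊1260/402⌋ = 3 − 3 = 0
n=37: ⌊(38·35)/402⌋ − ⌊(37·35)/402⌋ = ⌊1330/402⌋ − ⌊1295/402⌋ = 3 − 3 = 0
n=38: ⌊(39·35)/402⌋ − ⌊(38·35)/402⌋ = ⌊1365/402⌋ − ⌊1330/402⌋ = 3 − 3 = 0
n=39: ⌊(40·35)/402⌋ − ⌊(39·35)/402⌋ = ⌊1400/402⌋ − ⌊1365/402⌋ = 3 − 3 = 0
n=40: ⌊(41·35)/402⌋ − ⌊(40·35)/402⌋ = ⌊1435/402⌋ − ⌊1400/402⌋ = 3 − 3 = 0
n=41: ⌊(42·35)/402⌋ − ⌊(41·35)/402⌋ = ⌊1470/402⌋ − ⌊1435/402⌋ = 3 − 3 = 0
n=42: ⌊(43·35)/402⌋ − ⌊(42·35)/402⌋ = ⌊1505/402⌋ − ⌊1470/402⌋ = 3 − 3 = 0
n=43: ⌊(44·35)/402⌋ − ⌊(43·35)/402⌋ = ⌊1540/402⌋ − ⌊1505/402⌋ = 3 − 3 = 0
n=44: ⌊(45·35)/402⌋ − ⌊(44·35)/402⌋ = ⌊1575/402⌋ − ⌊1540/402⌋ = 3 − 3 = 0
n=45: ⌊(46·35)/402⌋ − ⌊(45·35)/402⌋ = ⌊1610/402⌋ − ⌊1575/402⌋ = 4 − 3 = 1
n=46: ⌊(47·35)/402⌋ − ⌊(46·35)/402⌋ = ⌊1645/402⌋ − ⌊1610/402⌋ = 4 − 4 = 0
n=47: ⌊(48·35)/402⌋ − ⌊(47·35)/402⌋ = ⌊1680/402⌋ − ⌊1645/402⌋ = 4 − 4 = 0
n=48: ⌊(49·35)/402⌋ − ⌊(48·35)/402⌋ = ⌊1715/402⌋ − ⌊1680/402⌋ = 4 − 4 = 0
n=49: ⌊(50·35)/402⌋ − ⌊(49·35)/402⌋ = ⌊1750/402⌋ − ⌊1715/402⌋ = 4 − 4 = 0
n=50: ⌊(51·35)/402⌋ − ⌊(50·35)/402⌋ = ⌊1785/402⌋ − ⌊1750/402⌋ = 4 − 4 = 0
n=51: ⌊(52·35)/402⌋ − ⌊(51·35)/402⌋ = ⌊1820/402⌋ − ⌊1785/402⌋ = 4 − 4 = 0
n=52: ⌊(53·35)/402⌋ − ⌊(52·35)/402⌋ = ⌊1855/402⌋ − ⌊1820/402⌋ = 4 − 4 = 0
n=53: ⌊(54·35)/402⌋ − ⌊(53·35)/402⌋ = ⌊1890/402⌋ − ⌊1855/402⌋ = 4 − 4 = 0
n=54: ⌊(55·35)/402⌋ − ⌊(54·35)/402⌋ = ⌊1925/402⌋ − ⌊1890/402⌋ = 4 − 4 = 0
n=55: ⌊(56·35)/402⌋ − ⌊(55·35)/402⌋ = ⌊1960/402⌋ − ⌊1925/402⌋ = 4 − 4 = 0
n=56: ⌊(57·35)/402⌋ − ⌊(56·35)/402⌋ = ⌊1995/402⌋ − ⌊1960/402⌋ = 4 − 4 = 0
n=57: ⌊(58·35)/402⌋ − ⌊(57·35)/402⌋ = ⌊2030/402⌋ − ⌊1995/402⌋ = 5 − 4 = 1
n=58: ⌊(59·35)/402⌋ − ⌊(58·35)/402⌋ = ⌊2065/402⌋ − ⌊2030/402⌋ = 5 − 5 = 0
n=59: ⌊(60·35)/402⌋ − ⌊(59·35)/402⌋ = ⌊2100/402⌋ − ⌊2065/402⌋ = 5 − 5 = 0
n=60: ⌊(61·35)/402⌋ − ⌊(60·35)/402⌋ = ⌊2135/402⌋ − ⌊2100/402⌋ = 5 − 5 = 0
n=61: ⌊(62·35)/402⌋ − ⌊(61·35)/402⌋ = ⌊2170/402⌋ − ⌊2135/402⌋ = 5 − 5 = 0
n=62: ⌊(63·35)/402⌋ − ⌊(62·35)/402⌋ = ⌊2205/402⌋ − ⌊2170/402⌋ = 5 − 5 = 0
n=63: ⌊(64·35)/402⌋ − ⌊(63·35)/402⌋ = ⌊2240/402⌋ − ⌊2205/402⌋ = 5 − 5 = 0
n=64: ⌊(65·35)/402⌋ − ⌊(64·35)/402⌋ = ⌊2275/402⌋ − ⌊2240/402⌋ = 5 − 5 = 0
n=65: ⌊(66·35)/402⌋ − ⌊(65·35)/402⌋ = ⌊2310/402⌋ − ⌊2275/402⌋ = 5 − 5 = 0
n=66: ⌊(67·35)/402⌋ − ⌊(66·35)/402⌋ = ⌊2345/402⌋ − ⌊2310/402⌋ = 5 − 5 = 0
n=67: ⌊(68·35)/402⌋ − ⌊(67·35)/402⌋ = ⌊2380/402⌋ − ⌊2345/402⌋ = 5 − 5 = 0
n=68: ⌊(69·35)/402⌋ − ⌊(68·35)/402⌋ = ⌊2415/402⌋ − ⌊2380/402⌋ = 6 − 5 = 1
n=69: ⌊(70·35)/402⌋ − ⌊(69·35)/402⌋ = ⌊2450/402⌋ − ⌊2415/402⌋ = 6 − 6 = 0
n=70: ⌊(71·35)/402⌋ − ⌊(70·35)/402⌋ = ⌊2485/402⌋ − ⌊2450/402⌋ = 6 − 6 = 0
n=71: ⌊(72·35)/402⌋ − ⌊(71·35)/402⌋ = ⌊2520/402⌋ − ⌊2485/402⌋ = 6 − 6 = 0
n=72: ⌊(73·35)/402⌋ − ⌊(72·35)/402⌋ = ⌊2555/402⌋ − ⌊2520/402⌋ = 6 − 6 = 0
n=73: ⌊(74·35)/402⌋ − ⌊(73·35)/402⌋ = ⌊2590/402⌋ − ⌊2555/402⌋ = 6 − 6 = 0
n=74: ⌊(75·35)/402⌋ − ⌊(74·35)/402⌋ = ⌊2625/402⌋ − ⌊2590/402⌋ = 6 − 6 = 0
n=75: ⌊(76·35)/402⌋ − ⌊(75·35)/402⌋ = ⌊2660/402⌋ − ⌊2625/402⌋ = 6 − 6 = 0
n=76: ⌊(77·35)/402⌋ − ⌊(76·35)/402⌋ = ⌊2695/402⌋ − ⌊2660/402⌋ = 6 − 6 = 0
n=77: ⌊(78·35)/402⌋ − ⌊(77·35)/402⌋ = ⌊2730/402⌋ − ⌊2695/402⌋ = 6 − 6 = 0
n=78: ⌊(79·35)/402⌋ − ⌊(78·35)/402⌋ = ⌊2765/402⌋ − ⌊2730/402⌋ = 6 − 6 = 0
n=79: ⌊(80·35)/402⌋ − ⌊(79·35)/402⌋ = ⌊2800/402⌋ − ⌊2765/402⌋ = 6 − 6 = 0
n=80: ⌊(81·35)/402⌋ − ⌊(80·35)/402⌋ = ⌊2835/402⌋ − ⌊2800/402⌋ = 7 − 6 = 1
n=81: ⌊(82·35)/402⌋ − ⌊(81·35)/402⌋ = ⌊2870/402⌋ − ⌊2835/402⌋ = 7 − 7 = 0
n=82: ⌊(83·35)/402⌋ − ⌊(82·35)/402⌋ = ⌊2905/402⌋ − ⌊2870/402⌋ = 7 − 7 = 0
n=83: ⌊(84·35)/402⌋ − ⌊(83·35)/402⌋ = ⌊2940/402⌋ − ⌊2905/402⌋ = 7 − 7 = 0
n=84: ⌊(85·35)/402⌋ − ⌊(84·35)/402⌋ = ⌊2975/402⌋ − ⌊2940/402⌋ = 7 − 7 = 0
n=85: ⌊(86·35)/402⌋ − ⌊(85·35)/402⌋ = ⌊3010/402⌋ − ⌊2975/402⌋ = 7 − 7 = 0
n=86: ⌊(87·35)/402⌋ − ⌊(86·35)/402⌋ = ⌊3045/402⌋ − ⌊3010/402⌋ = 7 − 7 = 0
n=87: ⌊(88·35)/402⌋ − ⌊(87·35)/402⌋ = ⌊3080/402⌋ − ⌊3045/402⌋ = 7 − 7 = 0
n=88: ⌊(89·35)/402⌋ − ⌊(88·35)/402⌋ = ⌊3115/402⌋ − ⌊3080/402⌋ = 7 − 7 = 0
n=89: ⌊(90·35)/402⌋ − ⌊(89·35)/402⌋ = ⌊3150/402⌋ − ⌊3115/402⌋ = 7 − 7 = 0
n=90: ⌊(91·35)/402⌋ − ⌊(90·35)/402⌋ = ⌊3185/402⌋ − ⌊3150/402⌋ = 7 − 7 = 0
n=91: ⌊(92·35)/402⌋ − ⌊(91·35)/402⌋ = ⌊3220/402⌋ − ⌊3185/402⌋ = 8 − 7 = 1
n=92: ⌊(93·35)/402⌋ − ⌊(92·35)/402⌋ = ⌊3255/402⌋ − ⌊3220/402⌋ = 8 − 8 = 0
n=93: ⌊(94·35)/402⌋ − ⌊(93·35)/402⌋ = ⌊3290/402⌋ − ⌊3255/402⌋ = 8 − 8 = 0
n=94: ⌊(95·35)/402⌋ − ⌊(94·35)/402⌋ = ⌊3325/402⌋ − ⌊3290/402⌋ = 8 − 8 = 0
n=95: ⌊(96·35)/402⌋ − ⌊(95·35)/402⌋ = ⌊3360/402⌋ − ⌊3325/402⌋ = 8 − 8 = 0
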